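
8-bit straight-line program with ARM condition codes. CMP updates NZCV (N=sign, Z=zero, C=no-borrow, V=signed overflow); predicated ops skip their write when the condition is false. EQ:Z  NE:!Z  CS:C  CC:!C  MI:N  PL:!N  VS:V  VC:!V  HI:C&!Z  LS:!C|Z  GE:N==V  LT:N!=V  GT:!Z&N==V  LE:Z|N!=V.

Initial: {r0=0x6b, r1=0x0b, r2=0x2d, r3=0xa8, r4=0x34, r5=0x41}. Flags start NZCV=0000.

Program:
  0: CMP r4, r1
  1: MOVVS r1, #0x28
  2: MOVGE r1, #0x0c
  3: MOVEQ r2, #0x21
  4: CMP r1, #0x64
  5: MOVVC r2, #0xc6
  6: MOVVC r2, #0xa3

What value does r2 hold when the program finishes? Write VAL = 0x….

[0] flags=0010 → (cmp)
[1] flags=0010 VS?F → skip
[2] flags=0010 GE?T → r1=0x0c
[3] flags=0010 EQ?F → skip
[4] flags=1000 → (cmp)
[5] flags=1000 VC?T → r2=0xc6
[6] flags=1000 VC?T → r2=0xa3

VAL = 0xa3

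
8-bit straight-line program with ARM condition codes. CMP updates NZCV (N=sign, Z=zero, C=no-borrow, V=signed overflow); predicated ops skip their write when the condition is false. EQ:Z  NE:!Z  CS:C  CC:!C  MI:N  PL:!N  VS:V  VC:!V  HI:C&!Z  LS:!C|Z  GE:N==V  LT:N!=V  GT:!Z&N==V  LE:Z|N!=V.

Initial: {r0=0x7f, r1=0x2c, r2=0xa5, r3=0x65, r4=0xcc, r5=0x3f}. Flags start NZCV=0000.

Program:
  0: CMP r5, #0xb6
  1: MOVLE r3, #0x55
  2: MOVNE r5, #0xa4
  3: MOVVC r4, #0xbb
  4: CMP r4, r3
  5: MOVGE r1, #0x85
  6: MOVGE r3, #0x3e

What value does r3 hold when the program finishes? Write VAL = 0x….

VAL = 0x65

[0] flags=1001 → (cmp)
[1] flags=1001 LE?F → skip
[2] flags=1001 NE?T → r5=0xa4
[3] flags=1001 VC?F → skip
[4] flags=0011 → (cmp)
[5] flags=0011 GE?F → skip
[6] flags=0011 GE?F → skip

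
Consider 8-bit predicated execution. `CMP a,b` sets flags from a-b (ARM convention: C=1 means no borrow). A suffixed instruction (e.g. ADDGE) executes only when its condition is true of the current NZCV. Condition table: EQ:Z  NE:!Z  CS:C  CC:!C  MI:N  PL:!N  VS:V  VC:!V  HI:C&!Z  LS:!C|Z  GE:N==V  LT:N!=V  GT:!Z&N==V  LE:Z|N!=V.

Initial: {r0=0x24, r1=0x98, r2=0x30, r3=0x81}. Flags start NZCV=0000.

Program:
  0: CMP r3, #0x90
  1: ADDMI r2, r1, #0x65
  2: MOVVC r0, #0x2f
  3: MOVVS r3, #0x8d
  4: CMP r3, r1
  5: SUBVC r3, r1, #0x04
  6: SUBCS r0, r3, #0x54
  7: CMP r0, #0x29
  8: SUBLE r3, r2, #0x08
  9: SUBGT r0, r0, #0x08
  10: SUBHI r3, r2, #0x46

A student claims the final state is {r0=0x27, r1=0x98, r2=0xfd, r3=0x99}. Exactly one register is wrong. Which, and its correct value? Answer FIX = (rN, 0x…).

FIX = (r3, 0xb7)

[0] flags=1000 → (cmp)
[1] flags=1000 MI?T → r2=0xfd
[2] flags=1000 VC?T → r0=0x2f
[3] flags=1000 VS?F → skip
[4] flags=1000 → (cmp)
[5] flags=1000 VC?T → r3=0x94
[6] flags=1000 CS?F → skip
[7] flags=0010 → (cmp)
[8] flags=0010 LE?F → skip
[9] flags=0010 GT?T → r0=0x27
[10] flags=0010 HI?T → r3=0xb7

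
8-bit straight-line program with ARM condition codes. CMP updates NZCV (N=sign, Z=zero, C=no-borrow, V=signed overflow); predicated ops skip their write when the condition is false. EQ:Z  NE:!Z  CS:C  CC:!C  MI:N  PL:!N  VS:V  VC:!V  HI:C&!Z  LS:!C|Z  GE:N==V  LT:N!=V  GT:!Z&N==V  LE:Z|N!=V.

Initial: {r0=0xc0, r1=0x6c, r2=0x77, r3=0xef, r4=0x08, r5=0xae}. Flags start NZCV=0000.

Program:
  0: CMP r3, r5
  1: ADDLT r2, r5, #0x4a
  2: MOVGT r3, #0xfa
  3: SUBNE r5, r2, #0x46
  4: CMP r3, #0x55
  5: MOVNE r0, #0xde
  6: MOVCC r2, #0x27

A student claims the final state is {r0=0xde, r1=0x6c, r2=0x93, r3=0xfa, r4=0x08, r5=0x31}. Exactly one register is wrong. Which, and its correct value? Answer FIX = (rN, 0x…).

FIX = (r2, 0x77)

[0] flags=0010 → (cmp)
[1] flags=0010 LT?F → skip
[2] flags=0010 GT?T → r3=0xfa
[3] flags=0010 NE?T → r5=0x31
[4] flags=1010 → (cmp)
[5] flags=1010 NE?T → r0=0xde
[6] flags=1010 CC?F → skip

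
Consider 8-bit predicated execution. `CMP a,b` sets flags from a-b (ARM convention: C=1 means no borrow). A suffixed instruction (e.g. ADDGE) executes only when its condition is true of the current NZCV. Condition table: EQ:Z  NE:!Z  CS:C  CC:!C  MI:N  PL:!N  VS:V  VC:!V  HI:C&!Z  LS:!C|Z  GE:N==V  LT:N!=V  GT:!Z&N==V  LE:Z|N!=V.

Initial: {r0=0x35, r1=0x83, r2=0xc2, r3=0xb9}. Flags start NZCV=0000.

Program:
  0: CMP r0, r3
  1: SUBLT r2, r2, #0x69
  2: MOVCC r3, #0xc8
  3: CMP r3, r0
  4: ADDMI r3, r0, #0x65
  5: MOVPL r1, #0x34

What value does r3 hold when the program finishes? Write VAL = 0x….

VAL = 0x9a

[0] flags=0000 → (cmp)
[1] flags=0000 LT?F → skip
[2] flags=0000 CC?T → r3=0xc8
[3] flags=1010 → (cmp)
[4] flags=1010 MI?T → r3=0x9a
[5] flags=1010 PL?F → skip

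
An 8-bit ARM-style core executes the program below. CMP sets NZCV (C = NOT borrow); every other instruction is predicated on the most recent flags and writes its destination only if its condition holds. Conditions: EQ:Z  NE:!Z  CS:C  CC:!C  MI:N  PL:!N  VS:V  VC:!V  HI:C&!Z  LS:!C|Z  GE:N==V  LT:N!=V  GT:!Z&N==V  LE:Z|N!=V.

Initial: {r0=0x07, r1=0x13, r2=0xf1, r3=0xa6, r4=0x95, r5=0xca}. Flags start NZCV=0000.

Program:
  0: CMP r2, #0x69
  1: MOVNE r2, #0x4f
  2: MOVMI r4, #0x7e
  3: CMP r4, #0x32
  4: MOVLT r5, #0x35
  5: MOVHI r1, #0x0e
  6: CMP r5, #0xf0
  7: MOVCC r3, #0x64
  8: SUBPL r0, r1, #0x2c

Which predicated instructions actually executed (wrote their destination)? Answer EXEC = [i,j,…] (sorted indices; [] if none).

[0] flags=1010 → (cmp)
[1] flags=1010 NE?T → r2=0x4f
[2] flags=1010 MI?T → r4=0x7e
[3] flags=0010 → (cmp)
[4] flags=0010 LT?F → skip
[5] flags=0010 HI?T → r1=0x0e
[6] flags=1000 → (cmp)
[7] flags=1000 CC?T → r3=0x64
[8] flags=1000 PL?F → skip

EXEC = [1,2,5,7]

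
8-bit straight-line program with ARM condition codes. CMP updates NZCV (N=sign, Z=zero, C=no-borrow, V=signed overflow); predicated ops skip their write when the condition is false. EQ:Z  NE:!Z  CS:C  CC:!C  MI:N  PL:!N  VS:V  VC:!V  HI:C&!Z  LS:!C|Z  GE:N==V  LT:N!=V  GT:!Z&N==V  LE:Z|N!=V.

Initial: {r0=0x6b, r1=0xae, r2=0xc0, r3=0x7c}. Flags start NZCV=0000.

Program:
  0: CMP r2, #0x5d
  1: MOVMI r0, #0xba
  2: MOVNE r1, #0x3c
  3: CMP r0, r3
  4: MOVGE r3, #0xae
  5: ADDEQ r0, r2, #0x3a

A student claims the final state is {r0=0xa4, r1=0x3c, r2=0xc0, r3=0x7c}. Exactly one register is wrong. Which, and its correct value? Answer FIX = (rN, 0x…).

0: ✓ CMP  NZCV=0011
1: · MOVMI
2: ✓ MOVNE  r1←0x3c
3: ✓ CMP  NZCV=1000
4: · MOVGE
5: · ADDEQ

FIX = (r0, 0x6b)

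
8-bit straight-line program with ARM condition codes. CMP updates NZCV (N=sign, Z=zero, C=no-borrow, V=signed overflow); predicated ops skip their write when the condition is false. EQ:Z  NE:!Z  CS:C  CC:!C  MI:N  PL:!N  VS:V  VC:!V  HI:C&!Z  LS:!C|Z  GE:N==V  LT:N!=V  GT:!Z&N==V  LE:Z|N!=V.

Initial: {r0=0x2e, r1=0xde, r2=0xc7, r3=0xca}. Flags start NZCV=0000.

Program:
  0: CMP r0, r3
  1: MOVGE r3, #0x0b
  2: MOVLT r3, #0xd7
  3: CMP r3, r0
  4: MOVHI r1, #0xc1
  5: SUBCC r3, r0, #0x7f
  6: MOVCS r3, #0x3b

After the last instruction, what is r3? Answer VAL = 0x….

VAL = 0xaf

[0] flags=0000 → (cmp)
[1] flags=0000 GE?T → r3=0x0b
[2] flags=0000 LT?F → skip
[3] flags=1000 → (cmp)
[4] flags=1000 HI?F → skip
[5] flags=1000 CC?T → r3=0xaf
[6] flags=1000 CS?F → skip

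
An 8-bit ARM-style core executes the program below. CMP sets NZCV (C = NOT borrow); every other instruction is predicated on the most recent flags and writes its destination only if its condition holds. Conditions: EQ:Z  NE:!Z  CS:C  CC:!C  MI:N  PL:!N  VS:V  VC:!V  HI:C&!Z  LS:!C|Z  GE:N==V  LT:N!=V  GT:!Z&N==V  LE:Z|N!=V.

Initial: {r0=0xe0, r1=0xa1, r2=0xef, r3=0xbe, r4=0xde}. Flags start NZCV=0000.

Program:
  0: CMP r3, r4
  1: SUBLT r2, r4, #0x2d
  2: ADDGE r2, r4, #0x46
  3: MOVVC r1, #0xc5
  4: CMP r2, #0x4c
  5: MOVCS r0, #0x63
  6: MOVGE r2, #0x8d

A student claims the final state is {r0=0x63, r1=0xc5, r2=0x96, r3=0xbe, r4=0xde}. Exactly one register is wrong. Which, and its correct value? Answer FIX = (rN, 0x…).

FIX = (r2, 0xb1)

[0] flags=1000 → (cmp)
[1] flags=1000 LT?T → r2=0xb1
[2] flags=1000 GE?F → skip
[3] flags=1000 VC?T → r1=0xc5
[4] flags=0011 → (cmp)
[5] flags=0011 CS?T → r0=0x63
[6] flags=0011 GE?F → skip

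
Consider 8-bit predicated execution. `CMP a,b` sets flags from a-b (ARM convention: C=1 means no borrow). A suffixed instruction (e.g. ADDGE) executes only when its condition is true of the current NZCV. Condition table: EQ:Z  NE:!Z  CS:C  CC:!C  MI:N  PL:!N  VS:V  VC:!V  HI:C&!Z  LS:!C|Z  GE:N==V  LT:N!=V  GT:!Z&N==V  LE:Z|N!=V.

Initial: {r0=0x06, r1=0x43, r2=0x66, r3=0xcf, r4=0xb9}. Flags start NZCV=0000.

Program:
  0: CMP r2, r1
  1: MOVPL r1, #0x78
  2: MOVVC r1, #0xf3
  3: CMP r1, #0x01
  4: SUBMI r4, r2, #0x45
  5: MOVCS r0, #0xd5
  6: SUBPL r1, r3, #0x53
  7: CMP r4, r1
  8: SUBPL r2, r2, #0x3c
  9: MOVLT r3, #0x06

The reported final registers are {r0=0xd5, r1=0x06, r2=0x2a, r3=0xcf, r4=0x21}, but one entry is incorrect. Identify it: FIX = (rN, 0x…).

FIX = (r1, 0xf3)

0: ✓ CMP  NZCV=0010
1: ✓ MOVPL  r1←0x78
2: ✓ MOVVC  r1←0xf3
3: ✓ CMP  NZCV=1010
4: ✓ SUBMI  r4←0x21
5: ✓ MOVCS  r0←0xd5
6: · SUBPL
7: ✓ CMP  NZCV=0000
8: ✓ SUBPL  r2←0x2a
9: · MOVLT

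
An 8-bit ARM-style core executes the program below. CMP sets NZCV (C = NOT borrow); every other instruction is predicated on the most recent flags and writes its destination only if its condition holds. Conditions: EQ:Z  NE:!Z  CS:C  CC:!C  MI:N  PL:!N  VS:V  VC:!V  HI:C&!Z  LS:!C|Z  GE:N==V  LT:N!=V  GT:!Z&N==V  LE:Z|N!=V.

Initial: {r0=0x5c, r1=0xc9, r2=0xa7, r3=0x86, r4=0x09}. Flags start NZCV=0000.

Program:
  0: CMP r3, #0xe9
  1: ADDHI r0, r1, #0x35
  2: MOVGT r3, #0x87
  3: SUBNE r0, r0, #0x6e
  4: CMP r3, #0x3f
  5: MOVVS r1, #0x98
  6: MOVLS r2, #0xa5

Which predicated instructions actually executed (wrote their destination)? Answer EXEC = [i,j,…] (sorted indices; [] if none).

0: ✓ CMP  NZCV=1000
1: · ADDHI
2: · MOVGT
3: ✓ SUBNE  r0←0xee
4: ✓ CMP  NZCV=0011
5: ✓ MOVVS  r1←0x98
6: · MOVLS

EXEC = [3,5]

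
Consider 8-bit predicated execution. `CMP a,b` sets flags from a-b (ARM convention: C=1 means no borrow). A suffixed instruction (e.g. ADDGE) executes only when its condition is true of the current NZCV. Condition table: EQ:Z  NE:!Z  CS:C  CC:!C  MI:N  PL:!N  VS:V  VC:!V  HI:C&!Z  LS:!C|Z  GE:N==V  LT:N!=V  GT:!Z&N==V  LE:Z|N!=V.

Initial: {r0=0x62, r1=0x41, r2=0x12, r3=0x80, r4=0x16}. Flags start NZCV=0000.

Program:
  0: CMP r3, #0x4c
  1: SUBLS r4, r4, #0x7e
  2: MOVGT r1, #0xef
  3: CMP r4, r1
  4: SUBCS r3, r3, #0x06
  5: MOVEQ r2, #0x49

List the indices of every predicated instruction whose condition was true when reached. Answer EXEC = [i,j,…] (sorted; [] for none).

EXEC = []

0: ✓ CMP  NZCV=0011
1: · SUBLS
2: · MOVGT
3: ✓ CMP  NZCV=1000
4: · SUBCS
5: · MOVEQ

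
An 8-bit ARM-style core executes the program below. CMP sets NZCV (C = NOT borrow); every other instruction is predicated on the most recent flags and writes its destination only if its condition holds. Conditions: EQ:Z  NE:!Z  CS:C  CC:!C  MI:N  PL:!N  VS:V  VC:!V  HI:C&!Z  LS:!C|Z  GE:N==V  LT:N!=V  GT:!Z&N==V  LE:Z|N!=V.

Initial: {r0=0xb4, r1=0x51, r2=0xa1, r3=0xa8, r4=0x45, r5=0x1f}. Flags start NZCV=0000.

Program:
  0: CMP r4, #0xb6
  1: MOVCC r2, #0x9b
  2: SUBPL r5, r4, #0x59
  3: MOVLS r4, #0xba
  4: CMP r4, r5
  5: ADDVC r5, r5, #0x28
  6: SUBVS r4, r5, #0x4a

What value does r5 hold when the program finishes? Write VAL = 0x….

VAL = 0x47

0: ✓ CMP  NZCV=1001
1: ✓ MOVCC  r2←0x9b
2: · SUBPL
3: ✓ MOVLS  r4←0xba
4: ✓ CMP  NZCV=1010
5: ✓ ADDVC  r5←0x47
6: · SUBVS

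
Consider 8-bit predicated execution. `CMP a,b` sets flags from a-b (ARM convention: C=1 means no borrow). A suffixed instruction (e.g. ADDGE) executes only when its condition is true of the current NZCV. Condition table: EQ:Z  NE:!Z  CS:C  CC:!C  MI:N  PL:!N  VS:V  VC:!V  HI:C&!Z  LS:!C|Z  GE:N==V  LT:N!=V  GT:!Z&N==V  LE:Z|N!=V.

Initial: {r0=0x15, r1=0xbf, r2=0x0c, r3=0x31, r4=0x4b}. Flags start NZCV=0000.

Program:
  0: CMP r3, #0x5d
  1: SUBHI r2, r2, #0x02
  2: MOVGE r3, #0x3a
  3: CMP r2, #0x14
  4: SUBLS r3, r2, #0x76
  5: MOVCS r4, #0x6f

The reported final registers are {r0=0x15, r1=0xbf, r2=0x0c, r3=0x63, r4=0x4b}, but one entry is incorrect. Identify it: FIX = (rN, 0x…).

FIX = (r3, 0x96)

[0] flags=1000 → (cmp)
[1] flags=1000 HI?F → skip
[2] flags=1000 GE?F → skip
[3] flags=1000 → (cmp)
[4] flags=1000 LS?T → r3=0x96
[5] flags=1000 CS?F → skip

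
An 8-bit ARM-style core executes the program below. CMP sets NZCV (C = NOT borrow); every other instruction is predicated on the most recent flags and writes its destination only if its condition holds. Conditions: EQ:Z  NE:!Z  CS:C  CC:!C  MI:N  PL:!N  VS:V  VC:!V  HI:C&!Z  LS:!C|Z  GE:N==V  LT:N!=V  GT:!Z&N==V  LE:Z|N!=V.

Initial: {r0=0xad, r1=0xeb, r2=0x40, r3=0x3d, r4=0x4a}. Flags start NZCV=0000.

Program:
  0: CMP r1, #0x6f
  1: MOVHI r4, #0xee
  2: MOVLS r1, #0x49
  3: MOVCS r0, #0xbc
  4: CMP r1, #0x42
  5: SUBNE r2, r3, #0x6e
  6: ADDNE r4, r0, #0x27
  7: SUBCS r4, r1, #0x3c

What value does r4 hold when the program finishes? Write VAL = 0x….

VAL = 0xaf

0: ✓ CMP  NZCV=0011
1: ✓ MOVHI  r4←0xee
2: · MOVLS
3: ✓ MOVCS  r0←0xbc
4: ✓ CMP  NZCV=1010
5: ✓ SUBNE  r2←0xcf
6: ✓ ADDNE  r4←0xe3
7: ✓ SUBCS  r4←0xaf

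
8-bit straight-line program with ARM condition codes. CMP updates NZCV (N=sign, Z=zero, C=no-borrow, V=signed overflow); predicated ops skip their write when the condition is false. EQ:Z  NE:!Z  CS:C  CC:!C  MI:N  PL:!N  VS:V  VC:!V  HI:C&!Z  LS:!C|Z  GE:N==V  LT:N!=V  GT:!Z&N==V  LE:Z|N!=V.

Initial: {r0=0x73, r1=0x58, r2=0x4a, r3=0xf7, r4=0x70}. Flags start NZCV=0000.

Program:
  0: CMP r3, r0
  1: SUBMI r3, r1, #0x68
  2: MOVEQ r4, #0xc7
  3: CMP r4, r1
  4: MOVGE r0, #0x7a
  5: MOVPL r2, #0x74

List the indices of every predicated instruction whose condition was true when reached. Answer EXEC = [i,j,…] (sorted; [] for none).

EXEC = [1,4,5]

0: ✓ CMP  NZCV=1010
1: ✓ SUBMI  r3←0xf0
2: · MOVEQ
3: ✓ CMP  NZCV=0010
4: ✓ MOVGE  r0←0x7a
5: ✓ MOVPL  r2←0x74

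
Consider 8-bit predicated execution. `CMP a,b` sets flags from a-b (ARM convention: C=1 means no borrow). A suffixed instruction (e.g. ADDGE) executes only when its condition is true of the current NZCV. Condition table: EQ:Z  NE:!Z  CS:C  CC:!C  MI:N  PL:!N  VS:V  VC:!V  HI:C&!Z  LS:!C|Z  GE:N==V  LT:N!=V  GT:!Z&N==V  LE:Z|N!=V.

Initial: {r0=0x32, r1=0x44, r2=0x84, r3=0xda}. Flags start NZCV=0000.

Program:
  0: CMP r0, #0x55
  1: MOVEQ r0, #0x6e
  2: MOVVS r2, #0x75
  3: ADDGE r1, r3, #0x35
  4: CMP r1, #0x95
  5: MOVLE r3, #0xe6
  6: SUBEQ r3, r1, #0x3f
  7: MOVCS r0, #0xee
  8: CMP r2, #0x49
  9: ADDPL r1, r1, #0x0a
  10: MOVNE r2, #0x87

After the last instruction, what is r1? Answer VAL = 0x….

0: ✓ CMP  NZCV=1000
1: · MOVEQ
2: · MOVVS
3: · ADDGE
4: ✓ CMP  NZCV=1001
5: · MOVLE
6: · SUBEQ
7: · MOVCS
8: ✓ CMP  NZCV=0011
9: ✓ ADDPL  r1←0x4e
10: ✓ MOVNE  r2←0x87

VAL = 0x4e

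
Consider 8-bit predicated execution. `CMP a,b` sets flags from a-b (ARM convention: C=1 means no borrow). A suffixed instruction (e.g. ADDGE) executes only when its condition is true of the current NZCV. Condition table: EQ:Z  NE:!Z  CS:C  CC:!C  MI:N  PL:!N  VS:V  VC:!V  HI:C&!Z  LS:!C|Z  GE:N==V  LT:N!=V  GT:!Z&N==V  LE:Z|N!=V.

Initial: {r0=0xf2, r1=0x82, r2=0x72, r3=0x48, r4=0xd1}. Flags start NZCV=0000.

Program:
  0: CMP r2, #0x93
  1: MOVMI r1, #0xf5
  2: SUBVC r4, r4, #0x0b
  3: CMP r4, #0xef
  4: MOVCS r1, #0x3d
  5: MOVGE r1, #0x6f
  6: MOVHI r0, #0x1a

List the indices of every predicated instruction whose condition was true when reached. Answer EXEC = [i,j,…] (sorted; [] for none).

[0] flags=1001 → (cmp)
[1] flags=1001 MI?T → r1=0xf5
[2] flags=1001 VC?F → skip
[3] flags=1000 → (cmp)
[4] flags=1000 CS?F → skip
[5] flags=1000 GE?F → skip
[6] flags=1000 HI?F → skip

EXEC = [1]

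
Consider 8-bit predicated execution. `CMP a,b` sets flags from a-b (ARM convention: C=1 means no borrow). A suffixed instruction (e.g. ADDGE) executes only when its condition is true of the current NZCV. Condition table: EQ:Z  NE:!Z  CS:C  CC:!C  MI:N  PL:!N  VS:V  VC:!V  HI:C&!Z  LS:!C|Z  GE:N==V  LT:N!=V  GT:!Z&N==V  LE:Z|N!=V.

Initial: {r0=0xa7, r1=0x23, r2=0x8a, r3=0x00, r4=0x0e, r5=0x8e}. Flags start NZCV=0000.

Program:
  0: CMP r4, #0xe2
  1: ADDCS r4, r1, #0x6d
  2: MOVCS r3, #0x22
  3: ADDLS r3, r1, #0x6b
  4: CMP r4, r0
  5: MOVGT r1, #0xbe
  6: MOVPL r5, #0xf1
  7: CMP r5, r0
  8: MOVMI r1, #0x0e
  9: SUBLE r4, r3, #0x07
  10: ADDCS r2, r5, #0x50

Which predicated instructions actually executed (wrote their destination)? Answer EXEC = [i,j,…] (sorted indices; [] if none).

0: ✓ CMP  NZCV=0000
1: · ADDCS
2: · MOVCS
3: ✓ ADDLS  r3←0x8e
4: ✓ CMP  NZCV=0000
5: ✓ MOVGT  r1←0xbe
6: ✓ MOVPL  r5←0xf1
7: ✓ CMP  NZCV=0010
8: · MOVMI
9: · SUBLE
10: ✓ ADDCS  r2←0x41

EXEC = [3,5,6,10]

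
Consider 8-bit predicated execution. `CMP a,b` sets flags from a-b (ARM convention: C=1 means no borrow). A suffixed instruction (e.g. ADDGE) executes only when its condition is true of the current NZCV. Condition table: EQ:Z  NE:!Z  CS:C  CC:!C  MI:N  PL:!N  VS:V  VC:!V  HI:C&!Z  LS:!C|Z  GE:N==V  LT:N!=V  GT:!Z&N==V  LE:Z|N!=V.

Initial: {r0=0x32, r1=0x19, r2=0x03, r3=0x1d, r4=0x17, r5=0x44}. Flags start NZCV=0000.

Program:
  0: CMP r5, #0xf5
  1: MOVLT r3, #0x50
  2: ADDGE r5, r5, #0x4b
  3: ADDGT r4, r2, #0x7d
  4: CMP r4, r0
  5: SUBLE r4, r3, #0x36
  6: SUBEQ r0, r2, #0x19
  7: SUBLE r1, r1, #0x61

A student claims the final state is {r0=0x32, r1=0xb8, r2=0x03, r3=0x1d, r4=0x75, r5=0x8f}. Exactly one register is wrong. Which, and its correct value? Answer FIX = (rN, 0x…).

FIX = (r4, 0xe7)

0: ✓ CMP  NZCV=0000
1: · MOVLT
2: ✓ ADDGE  r5←0x8f
3: ✓ ADDGT  r4←0x80
4: ✓ CMP  NZCV=0011
5: ✓ SUBLE  r4←0xe7
6: · SUBEQ
7: ✓ SUBLE  r1←0xb8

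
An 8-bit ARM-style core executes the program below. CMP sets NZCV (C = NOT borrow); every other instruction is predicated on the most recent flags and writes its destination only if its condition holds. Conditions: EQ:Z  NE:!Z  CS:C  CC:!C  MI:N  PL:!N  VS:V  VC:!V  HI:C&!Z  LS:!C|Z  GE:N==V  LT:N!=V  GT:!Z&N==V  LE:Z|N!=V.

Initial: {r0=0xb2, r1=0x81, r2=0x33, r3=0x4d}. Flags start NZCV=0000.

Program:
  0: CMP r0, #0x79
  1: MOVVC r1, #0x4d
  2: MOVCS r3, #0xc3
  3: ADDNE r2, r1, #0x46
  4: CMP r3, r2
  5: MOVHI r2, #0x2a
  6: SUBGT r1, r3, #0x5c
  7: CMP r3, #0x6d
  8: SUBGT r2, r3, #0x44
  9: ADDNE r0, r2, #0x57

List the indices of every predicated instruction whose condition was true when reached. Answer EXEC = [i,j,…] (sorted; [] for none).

[0] flags=0011 → (cmp)
[1] flags=0011 VC?F → skip
[2] flags=0011 CS?T → r3=0xc3
[3] flags=0011 NE?T → r2=0xc7
[4] flags=1000 → (cmp)
[5] flags=1000 HI?F → skip
[6] flags=1000 GT?F → skip
[7] flags=0011 → (cmp)
[8] flags=0011 GT?F → skip
[9] flags=0011 NE?T → r0=0x1e

EXEC = [2,3,9]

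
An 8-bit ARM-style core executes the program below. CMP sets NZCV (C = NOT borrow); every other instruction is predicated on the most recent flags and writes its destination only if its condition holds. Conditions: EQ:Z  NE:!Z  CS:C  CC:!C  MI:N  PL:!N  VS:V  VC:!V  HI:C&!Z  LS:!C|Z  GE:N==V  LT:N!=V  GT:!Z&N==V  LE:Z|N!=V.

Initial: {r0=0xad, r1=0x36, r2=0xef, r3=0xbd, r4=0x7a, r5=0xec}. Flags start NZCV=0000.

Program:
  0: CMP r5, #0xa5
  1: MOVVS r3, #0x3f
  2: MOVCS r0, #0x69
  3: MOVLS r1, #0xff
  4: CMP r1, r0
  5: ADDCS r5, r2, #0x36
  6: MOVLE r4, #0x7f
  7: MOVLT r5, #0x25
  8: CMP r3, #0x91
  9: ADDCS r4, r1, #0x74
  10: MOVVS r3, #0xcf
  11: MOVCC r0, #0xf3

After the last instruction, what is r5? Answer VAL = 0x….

VAL = 0x25

[0] flags=0010 → (cmp)
[1] flags=0010 VS?F → skip
[2] flags=0010 CS?T → r0=0x69
[3] flags=0010 LS?F → skip
[4] flags=1000 → (cmp)
[5] flags=1000 CS?F → skip
[6] flags=1000 LE?T → r4=0x7f
[7] flags=1000 LT?T → r5=0x25
[8] flags=0010 → (cmp)
[9] flags=0010 CS?T → r4=0xaa
[10] flags=0010 VS?F → skip
[11] flags=0010 CC?F → skip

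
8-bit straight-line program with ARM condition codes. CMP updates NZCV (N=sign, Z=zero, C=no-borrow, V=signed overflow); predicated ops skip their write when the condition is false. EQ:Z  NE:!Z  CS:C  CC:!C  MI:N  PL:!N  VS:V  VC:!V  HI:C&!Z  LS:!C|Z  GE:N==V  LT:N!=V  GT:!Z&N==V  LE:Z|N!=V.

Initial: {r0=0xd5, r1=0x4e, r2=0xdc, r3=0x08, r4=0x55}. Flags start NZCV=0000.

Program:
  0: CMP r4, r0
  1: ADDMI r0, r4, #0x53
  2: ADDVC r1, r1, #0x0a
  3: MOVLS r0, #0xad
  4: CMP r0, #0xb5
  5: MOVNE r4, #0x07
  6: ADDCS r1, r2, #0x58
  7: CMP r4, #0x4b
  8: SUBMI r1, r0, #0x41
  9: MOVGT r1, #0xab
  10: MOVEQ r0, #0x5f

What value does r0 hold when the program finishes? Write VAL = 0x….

VAL = 0xad

[0] flags=1001 → (cmp)
[1] flags=1001 MI?T → r0=0xa8
[2] flags=1001 VC?F → skip
[3] flags=1001 LS?T → r0=0xad
[4] flags=1000 → (cmp)
[5] flags=1000 NE?T → r4=0x07
[6] flags=1000 CS?F → skip
[7] flags=1000 → (cmp)
[8] flags=1000 MI?T → r1=0x6c
[9] flags=1000 GT?F → skip
[10] flags=1000 EQ?F → skip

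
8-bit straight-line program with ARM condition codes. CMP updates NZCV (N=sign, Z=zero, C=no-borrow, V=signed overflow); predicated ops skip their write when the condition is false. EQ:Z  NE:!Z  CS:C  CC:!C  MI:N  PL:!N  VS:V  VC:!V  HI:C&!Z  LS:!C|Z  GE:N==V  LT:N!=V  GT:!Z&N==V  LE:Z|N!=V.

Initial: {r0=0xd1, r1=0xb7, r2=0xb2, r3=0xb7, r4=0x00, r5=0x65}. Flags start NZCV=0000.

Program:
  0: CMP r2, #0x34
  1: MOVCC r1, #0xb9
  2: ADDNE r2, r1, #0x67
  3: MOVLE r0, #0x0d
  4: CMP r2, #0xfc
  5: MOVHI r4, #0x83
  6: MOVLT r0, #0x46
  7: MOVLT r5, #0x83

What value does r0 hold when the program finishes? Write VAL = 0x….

VAL = 0x0d

[0] flags=0011 → (cmp)
[1] flags=0011 CC?F → skip
[2] flags=0011 NE?T → r2=0x1e
[3] flags=0011 LE?T → r0=0x0d
[4] flags=0000 → (cmp)
[5] flags=0000 HI?F → skip
[6] flags=0000 LT?F → skip
[7] flags=0000 LT?F → skip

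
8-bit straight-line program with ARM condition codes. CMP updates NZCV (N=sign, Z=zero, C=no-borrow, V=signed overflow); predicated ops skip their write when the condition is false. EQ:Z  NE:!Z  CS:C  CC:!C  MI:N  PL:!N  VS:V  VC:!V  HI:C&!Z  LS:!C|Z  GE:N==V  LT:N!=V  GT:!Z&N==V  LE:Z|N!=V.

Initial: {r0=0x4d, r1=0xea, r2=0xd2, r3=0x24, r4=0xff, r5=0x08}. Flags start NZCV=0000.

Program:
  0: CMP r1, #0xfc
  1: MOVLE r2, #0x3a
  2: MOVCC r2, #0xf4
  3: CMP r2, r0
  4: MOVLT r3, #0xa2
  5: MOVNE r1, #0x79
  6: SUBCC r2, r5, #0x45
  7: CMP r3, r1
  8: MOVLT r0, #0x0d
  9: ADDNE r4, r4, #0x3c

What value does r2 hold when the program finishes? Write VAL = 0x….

VAL = 0xf4

[0] flags=1000 → (cmp)
[1] flags=1000 LE?T → r2=0x3a
[2] flags=1000 CC?T → r2=0xf4
[3] flags=1010 → (cmp)
[4] flags=1010 LT?T → r3=0xa2
[5] flags=1010 NE?T → r1=0x79
[6] flags=1010 CC?F → skip
[7] flags=0011 → (cmp)
[8] flags=0011 LT?T → r0=0x0d
[9] flags=0011 NE?T → r4=0x3b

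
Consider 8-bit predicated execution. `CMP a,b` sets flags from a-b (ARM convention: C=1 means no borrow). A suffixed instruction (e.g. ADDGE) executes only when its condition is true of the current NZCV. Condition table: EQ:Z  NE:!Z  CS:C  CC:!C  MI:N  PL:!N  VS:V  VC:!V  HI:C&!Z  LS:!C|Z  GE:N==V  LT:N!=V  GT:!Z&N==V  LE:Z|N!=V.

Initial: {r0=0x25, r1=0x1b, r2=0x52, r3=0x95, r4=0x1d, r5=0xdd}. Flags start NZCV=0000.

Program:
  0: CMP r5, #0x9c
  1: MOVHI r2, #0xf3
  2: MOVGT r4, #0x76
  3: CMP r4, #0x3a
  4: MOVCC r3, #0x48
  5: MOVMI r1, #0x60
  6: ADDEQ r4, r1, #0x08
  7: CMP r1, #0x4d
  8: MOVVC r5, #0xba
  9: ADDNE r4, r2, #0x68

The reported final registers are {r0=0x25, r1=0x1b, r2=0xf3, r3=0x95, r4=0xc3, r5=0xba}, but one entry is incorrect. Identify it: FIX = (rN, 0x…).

0: ✓ CMP  NZCV=0010
1: ✓ MOVHI  r2←0xf3
2: ✓ MOVGT  r4←0x76
3: ✓ CMP  NZCV=0010
4: · MOVCC
5: · MOVMI
6: · ADDEQ
7: ✓ CMP  NZCV=1000
8: ✓ MOVVC  r5←0xba
9: ✓ ADDNE  r4←0x5b

FIX = (r4, 0x5b)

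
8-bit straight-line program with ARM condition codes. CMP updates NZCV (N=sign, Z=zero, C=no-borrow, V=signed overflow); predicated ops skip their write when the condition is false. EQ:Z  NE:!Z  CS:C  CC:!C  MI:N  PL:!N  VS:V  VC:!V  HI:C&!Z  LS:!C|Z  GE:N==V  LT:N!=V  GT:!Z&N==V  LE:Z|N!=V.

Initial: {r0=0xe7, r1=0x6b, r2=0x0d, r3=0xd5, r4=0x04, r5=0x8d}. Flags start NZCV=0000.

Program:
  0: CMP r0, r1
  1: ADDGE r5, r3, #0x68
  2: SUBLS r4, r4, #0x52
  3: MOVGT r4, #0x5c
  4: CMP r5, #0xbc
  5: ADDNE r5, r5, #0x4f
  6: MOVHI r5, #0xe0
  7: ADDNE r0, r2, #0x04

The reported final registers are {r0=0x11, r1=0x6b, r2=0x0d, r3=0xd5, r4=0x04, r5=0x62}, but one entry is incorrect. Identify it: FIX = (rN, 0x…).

0: ✓ CMP  NZCV=0011
1: · ADDGE
2: · SUBLS
3: · MOVGT
4: ✓ CMP  NZCV=1000
5: ✓ ADDNE  r5←0xdc
6: · MOVHI
7: ✓ ADDNE  r0←0x11

FIX = (r5, 0xdc)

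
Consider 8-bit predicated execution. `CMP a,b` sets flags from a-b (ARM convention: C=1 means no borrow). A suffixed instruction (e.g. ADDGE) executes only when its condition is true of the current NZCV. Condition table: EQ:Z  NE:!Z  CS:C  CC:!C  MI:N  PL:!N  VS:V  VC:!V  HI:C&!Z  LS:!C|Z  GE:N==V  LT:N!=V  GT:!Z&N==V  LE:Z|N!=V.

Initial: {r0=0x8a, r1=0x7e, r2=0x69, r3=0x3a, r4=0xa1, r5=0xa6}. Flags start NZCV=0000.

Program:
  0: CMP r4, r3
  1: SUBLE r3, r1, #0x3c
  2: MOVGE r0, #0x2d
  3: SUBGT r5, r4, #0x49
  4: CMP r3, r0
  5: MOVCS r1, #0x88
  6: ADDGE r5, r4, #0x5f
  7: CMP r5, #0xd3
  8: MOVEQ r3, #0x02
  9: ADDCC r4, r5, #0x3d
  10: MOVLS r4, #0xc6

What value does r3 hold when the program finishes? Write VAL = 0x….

[0] flags=0011 → (cmp)
[1] flags=0011 LE?T → r3=0x42
[2] flags=0011 GE?F → skip
[3] flags=0011 GT?F → skip
[4] flags=1001 → (cmp)
[5] flags=1001 CS?F → skip
[6] flags=1001 GE?T → r5=0x00
[7] flags=0000 → (cmp)
[8] flags=0000 EQ?F → skip
[9] flags=0000 CC?T → r4=0x3d
[10] flags=0000 LS?T → r4=0xc6

VAL = 0x42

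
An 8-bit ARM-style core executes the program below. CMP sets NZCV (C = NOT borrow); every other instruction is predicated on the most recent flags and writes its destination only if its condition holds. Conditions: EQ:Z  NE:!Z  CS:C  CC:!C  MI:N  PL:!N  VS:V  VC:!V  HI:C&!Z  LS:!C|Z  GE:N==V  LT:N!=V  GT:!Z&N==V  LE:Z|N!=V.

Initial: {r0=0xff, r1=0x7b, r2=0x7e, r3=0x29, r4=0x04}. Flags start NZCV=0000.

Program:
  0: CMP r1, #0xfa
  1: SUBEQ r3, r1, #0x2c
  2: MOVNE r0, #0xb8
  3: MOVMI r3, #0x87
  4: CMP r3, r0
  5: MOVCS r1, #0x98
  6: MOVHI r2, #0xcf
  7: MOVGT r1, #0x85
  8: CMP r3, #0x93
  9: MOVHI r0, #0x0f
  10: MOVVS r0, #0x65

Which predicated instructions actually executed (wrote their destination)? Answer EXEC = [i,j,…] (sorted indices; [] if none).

[0] flags=1001 → (cmp)
[1] flags=1001 EQ?F → skip
[2] flags=1001 NE?T → r0=0xb8
[3] flags=1001 MI?T → r3=0x87
[4] flags=1000 → (cmp)
[5] flags=1000 CS?F → skip
[6] flags=1000 HI?F → skip
[7] flags=1000 GT?F → skip
[8] flags=1000 → (cmp)
[9] flags=1000 HI?F → skip
[10] flags=1000 VS?F → skip

EXEC = [2,3]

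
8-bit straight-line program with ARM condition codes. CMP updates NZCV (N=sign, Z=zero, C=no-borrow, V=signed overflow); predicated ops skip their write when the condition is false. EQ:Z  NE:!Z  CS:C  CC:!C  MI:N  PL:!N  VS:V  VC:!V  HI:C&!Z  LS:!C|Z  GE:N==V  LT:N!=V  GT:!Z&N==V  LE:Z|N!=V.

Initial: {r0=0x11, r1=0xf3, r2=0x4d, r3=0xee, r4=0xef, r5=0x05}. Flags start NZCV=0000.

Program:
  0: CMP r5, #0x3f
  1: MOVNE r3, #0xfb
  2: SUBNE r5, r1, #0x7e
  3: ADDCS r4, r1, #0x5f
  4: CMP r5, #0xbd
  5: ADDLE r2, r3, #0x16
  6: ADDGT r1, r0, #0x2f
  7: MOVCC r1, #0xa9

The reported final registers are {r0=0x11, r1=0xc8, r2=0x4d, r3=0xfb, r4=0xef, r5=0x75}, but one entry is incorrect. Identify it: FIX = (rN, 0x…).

FIX = (r1, 0xa9)

[0] flags=1000 → (cmp)
[1] flags=1000 NE?T → r3=0xfb
[2] flags=1000 NE?T → r5=0x75
[3] flags=1000 CS?F → skip
[4] flags=1001 → (cmp)
[5] flags=1001 LE?F → skip
[6] flags=1001 GT?T → r1=0x40
[7] flags=1001 CC?T → r1=0xa9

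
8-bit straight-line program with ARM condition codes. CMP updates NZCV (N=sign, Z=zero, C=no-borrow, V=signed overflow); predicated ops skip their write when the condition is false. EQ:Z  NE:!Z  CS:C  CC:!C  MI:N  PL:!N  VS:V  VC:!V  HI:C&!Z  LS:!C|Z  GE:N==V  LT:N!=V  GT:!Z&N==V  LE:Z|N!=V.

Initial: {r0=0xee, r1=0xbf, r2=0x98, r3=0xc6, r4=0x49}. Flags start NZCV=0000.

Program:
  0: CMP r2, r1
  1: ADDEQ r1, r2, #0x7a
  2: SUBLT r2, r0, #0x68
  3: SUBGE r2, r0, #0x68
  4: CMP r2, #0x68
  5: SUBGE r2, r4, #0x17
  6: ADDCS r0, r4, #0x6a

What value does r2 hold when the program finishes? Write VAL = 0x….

VAL = 0x86

[0] flags=1000 → (cmp)
[1] flags=1000 EQ?F → skip
[2] flags=1000 LT?T → r2=0x86
[3] flags=1000 GE?F → skip
[4] flags=0011 → (cmp)
[5] flags=0011 GE?F → skip
[6] flags=0011 CS?T → r0=0xb3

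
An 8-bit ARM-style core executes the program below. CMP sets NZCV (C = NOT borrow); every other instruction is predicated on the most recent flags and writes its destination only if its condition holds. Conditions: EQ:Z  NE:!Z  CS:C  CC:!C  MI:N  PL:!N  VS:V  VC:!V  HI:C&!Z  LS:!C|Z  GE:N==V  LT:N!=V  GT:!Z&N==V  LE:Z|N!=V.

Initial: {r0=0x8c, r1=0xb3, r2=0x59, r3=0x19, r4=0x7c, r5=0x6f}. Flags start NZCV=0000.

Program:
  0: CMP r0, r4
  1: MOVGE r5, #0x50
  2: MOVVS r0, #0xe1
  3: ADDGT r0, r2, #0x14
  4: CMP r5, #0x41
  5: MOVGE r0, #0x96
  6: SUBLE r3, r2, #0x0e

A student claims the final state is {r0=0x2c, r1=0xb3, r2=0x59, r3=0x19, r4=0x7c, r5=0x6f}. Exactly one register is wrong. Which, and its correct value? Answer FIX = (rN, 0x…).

[0] flags=0011 → (cmp)
[1] flags=0011 GE?F → skip
[2] flags=0011 VS?T → r0=0xe1
[3] flags=0011 GT?F → skip
[4] flags=0010 → (cmp)
[5] flags=0010 GE?T → r0=0x96
[6] flags=0010 LE?F → skip

FIX = (r0, 0x96)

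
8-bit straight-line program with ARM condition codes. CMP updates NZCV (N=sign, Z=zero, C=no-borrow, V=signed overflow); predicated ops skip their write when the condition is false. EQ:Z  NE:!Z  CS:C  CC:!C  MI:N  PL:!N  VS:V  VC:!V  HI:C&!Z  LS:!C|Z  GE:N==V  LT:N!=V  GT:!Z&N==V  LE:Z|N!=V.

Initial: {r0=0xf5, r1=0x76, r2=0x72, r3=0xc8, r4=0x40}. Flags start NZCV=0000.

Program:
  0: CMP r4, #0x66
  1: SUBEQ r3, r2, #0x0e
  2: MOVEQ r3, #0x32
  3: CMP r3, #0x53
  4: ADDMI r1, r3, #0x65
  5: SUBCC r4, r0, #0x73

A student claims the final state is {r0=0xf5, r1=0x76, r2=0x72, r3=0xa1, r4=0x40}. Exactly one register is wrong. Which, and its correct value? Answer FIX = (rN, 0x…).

FIX = (r3, 0xc8)

0: ✓ CMP  NZCV=1000
1: · SUBEQ
2: · MOVEQ
3: ✓ CMP  NZCV=0011
4: · ADDMI
5: · SUBCC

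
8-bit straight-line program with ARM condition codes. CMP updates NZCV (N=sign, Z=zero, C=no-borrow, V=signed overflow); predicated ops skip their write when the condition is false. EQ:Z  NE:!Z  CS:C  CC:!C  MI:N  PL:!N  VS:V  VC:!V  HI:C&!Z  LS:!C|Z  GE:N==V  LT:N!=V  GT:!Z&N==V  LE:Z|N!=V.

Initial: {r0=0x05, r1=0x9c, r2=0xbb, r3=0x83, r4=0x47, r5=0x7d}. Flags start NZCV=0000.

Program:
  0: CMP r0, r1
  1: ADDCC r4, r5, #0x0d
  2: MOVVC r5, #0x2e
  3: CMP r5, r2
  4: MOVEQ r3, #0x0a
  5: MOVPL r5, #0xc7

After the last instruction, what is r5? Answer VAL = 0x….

VAL = 0xc7

0: ✓ CMP  NZCV=0000
1: ✓ ADDCC  r4←0x8a
2: ✓ MOVVC  r5←0x2e
3: ✓ CMP  NZCV=0000
4: · MOVEQ
5: ✓ MOVPL  r5←0xc7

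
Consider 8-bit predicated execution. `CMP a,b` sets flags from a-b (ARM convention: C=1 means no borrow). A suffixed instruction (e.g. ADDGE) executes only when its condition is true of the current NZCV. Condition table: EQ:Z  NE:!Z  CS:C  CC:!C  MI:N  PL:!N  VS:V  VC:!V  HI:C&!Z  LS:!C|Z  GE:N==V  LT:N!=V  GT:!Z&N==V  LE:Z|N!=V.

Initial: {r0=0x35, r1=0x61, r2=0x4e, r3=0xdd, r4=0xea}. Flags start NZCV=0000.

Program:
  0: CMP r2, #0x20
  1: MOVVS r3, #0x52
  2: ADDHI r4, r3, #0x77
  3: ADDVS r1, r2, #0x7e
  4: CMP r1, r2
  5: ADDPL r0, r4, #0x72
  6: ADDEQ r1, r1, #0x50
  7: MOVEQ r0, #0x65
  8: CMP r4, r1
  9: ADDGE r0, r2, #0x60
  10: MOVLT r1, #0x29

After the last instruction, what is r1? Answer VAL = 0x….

VAL = 0x29

[0] flags=0010 → (cmp)
[1] flags=0010 VS?F → skip
[2] flags=0010 HI?T → r4=0x54
[3] flags=0010 VS?F → skip
[4] flags=0010 → (cmp)
[5] flags=0010 PL?T → r0=0xc6
[6] flags=0010 EQ?F → skip
[7] flags=0010 EQ?F → skip
[8] flags=1000 → (cmp)
[9] flags=1000 GE?F → skip
[10] flags=1000 LT?T → r1=0x29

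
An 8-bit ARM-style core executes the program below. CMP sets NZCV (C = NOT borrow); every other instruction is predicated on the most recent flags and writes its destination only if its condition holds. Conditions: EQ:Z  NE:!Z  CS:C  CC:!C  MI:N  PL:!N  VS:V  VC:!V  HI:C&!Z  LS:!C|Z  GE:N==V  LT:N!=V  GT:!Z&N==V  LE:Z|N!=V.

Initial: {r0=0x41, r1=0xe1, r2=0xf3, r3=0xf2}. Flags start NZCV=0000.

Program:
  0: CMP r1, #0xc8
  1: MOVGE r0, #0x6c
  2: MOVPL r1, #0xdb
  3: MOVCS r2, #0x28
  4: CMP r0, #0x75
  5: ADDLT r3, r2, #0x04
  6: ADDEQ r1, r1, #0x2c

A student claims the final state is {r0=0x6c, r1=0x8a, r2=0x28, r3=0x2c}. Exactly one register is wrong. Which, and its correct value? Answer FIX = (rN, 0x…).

0: ✓ CMP  NZCV=0010
1: ✓ MOVGE  r0←0x6c
2: ✓ MOVPL  r1←0xdb
3: ✓ MOVCS  r2←0x28
4: ✓ CMP  NZCV=1000
5: ✓ ADDLT  r3←0x2c
6: · ADDEQ

FIX = (r1, 0xdb)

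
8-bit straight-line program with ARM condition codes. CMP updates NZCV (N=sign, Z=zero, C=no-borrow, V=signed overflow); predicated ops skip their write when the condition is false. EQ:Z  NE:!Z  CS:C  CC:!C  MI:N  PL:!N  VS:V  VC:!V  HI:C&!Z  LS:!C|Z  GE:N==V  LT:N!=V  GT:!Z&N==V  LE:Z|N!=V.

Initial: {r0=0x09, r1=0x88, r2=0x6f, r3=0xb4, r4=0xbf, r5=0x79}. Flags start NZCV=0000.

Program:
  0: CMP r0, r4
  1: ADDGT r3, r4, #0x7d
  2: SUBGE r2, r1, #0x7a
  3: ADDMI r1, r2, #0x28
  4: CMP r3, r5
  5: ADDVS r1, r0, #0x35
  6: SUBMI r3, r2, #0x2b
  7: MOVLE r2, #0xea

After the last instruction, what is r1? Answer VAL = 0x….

[0] flags=0000 → (cmp)
[1] flags=0000 GT?T → r3=0x3c
[2] flags=0000 GE?T → r2=0x0e
[3] flags=0000 MI?F → skip
[4] flags=1000 → (cmp)
[5] flags=1000 VS?F → skip
[6] flags=1000 MI?T → r3=0xe3
[7] flags=1000 LE?T → r2=0xea

VAL = 0x88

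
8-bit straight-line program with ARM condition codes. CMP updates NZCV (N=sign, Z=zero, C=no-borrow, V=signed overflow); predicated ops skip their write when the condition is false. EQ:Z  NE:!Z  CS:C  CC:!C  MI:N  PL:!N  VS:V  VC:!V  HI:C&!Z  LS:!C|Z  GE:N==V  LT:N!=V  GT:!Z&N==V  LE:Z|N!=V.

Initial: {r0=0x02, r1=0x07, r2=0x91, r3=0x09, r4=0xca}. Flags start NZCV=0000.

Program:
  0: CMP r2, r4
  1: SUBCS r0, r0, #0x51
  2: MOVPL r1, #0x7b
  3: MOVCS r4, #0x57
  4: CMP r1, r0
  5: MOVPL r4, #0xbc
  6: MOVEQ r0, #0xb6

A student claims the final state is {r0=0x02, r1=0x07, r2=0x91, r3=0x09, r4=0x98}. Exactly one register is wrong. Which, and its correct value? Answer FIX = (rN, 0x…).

FIX = (r4, 0xbc)

[0] flags=1000 → (cmp)
[1] flags=1000 CS?F → skip
[2] flags=1000 PL?F → skip
[3] flags=1000 CS?F → skip
[4] flags=0010 → (cmp)
[5] flags=0010 PL?T → r4=0xbc
[6] flags=0010 EQ?F → skip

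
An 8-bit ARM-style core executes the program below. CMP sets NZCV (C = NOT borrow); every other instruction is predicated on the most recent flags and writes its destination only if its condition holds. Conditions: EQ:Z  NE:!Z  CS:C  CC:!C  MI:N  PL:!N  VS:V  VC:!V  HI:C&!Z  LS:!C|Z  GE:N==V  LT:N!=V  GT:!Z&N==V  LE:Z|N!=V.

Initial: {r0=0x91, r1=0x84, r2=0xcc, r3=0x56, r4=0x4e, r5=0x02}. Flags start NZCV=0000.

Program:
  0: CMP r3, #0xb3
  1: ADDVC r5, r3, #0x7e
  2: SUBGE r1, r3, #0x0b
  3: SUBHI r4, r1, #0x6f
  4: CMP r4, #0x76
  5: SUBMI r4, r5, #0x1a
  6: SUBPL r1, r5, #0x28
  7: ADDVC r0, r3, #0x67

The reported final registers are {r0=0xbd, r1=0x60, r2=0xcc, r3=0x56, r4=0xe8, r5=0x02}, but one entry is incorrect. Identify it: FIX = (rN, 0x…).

[0] flags=1001 → (cmp)
[1] flags=1001 VC?F → skip
[2] flags=1001 GE?T → r1=0x4b
[3] flags=1001 HI?F → skip
[4] flags=1000 → (cmp)
[5] flags=1000 MI?T → r4=0xe8
[6] flags=1000 PL?F → skip
[7] flags=1000 VC?T → r0=0xbd

FIX = (r1, 0x4b)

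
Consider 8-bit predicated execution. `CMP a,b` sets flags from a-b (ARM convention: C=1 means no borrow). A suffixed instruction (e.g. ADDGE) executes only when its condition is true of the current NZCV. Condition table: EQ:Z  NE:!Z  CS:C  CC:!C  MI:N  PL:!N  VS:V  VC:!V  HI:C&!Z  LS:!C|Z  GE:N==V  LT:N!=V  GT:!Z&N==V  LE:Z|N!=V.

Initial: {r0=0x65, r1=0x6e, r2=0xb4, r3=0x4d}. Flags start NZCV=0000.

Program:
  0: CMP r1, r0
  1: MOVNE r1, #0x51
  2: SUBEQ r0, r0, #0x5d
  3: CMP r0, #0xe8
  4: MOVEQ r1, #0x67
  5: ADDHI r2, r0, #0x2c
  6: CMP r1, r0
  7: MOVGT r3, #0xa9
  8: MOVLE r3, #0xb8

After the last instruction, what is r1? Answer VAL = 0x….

[0] flags=0010 → (cmp)
[1] flags=0010 NE?T → r1=0x51
[2] flags=0010 EQ?F → skip
[3] flags=0000 → (cmp)
[4] flags=0000 EQ?F → skip
[5] flags=0000 HI?F → skip
[6] flags=1000 → (cmp)
[7] flags=1000 GT?F → skip
[8] flags=1000 LE?T → r3=0xb8

VAL = 0x51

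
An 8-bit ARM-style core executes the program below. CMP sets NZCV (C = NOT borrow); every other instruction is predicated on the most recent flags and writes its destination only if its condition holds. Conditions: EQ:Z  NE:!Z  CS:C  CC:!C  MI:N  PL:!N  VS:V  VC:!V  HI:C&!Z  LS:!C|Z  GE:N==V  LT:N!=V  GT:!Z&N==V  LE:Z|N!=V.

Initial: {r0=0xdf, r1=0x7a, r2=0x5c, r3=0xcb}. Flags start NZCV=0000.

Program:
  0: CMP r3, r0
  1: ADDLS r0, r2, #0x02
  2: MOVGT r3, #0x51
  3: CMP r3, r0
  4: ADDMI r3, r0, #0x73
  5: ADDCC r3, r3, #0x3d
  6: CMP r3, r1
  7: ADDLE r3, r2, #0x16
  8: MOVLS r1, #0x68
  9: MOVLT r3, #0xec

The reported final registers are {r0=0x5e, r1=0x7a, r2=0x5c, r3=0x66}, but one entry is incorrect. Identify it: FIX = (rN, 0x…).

[0] flags=1000 → (cmp)
[1] flags=1000 LS?T → r0=0x5e
[2] flags=1000 GT?F → skip
[3] flags=0011 → (cmp)
[4] flags=0011 MI?F → skip
[5] flags=0011 CC?F → skip
[6] flags=0011 → (cmp)
[7] flags=0011 LE?T → r3=0x72
[8] flags=0011 LS?F → skip
[9] flags=0011 LT?T → r3=0xec

FIX = (r3, 0xec)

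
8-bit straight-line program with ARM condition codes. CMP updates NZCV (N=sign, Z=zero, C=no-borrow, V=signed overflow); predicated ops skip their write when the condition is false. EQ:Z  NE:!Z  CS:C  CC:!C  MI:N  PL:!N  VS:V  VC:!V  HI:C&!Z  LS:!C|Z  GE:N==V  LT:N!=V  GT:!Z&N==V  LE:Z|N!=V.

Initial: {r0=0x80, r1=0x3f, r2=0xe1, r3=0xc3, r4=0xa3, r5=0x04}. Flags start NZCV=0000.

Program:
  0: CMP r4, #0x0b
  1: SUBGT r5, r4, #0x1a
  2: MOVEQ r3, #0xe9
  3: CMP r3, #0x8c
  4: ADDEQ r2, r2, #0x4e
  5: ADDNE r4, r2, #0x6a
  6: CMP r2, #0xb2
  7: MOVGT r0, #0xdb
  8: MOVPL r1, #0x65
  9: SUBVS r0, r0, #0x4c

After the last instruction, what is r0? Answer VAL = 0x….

VAL = 0xdb

[0] flags=1010 → (cmp)
[1] flags=1010 GT?F → skip
[2] flags=1010 EQ?F → skip
[3] flags=0010 → (cmp)
[4] flags=0010 EQ?F → skip
[5] flags=0010 NE?T → r4=0x4b
[6] flags=0010 → (cmp)
[7] flags=0010 GT?T → r0=0xdb
[8] flags=0010 PL?T → r1=0x65
[9] flags=0010 VS?F → skip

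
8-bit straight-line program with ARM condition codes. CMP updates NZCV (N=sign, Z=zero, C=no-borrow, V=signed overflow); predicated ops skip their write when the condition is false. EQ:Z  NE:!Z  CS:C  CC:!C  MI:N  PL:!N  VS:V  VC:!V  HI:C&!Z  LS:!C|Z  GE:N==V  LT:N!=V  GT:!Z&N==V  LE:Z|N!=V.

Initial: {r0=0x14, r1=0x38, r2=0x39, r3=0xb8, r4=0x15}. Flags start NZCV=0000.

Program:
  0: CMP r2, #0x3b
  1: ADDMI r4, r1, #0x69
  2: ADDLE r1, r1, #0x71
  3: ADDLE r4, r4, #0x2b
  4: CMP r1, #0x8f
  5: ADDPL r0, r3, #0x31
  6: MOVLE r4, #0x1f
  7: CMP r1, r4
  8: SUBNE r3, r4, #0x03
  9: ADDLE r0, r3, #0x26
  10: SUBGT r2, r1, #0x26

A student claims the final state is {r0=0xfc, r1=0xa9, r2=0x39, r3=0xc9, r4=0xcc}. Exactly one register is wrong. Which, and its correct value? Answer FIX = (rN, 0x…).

FIX = (r0, 0xef)

0: ✓ CMP  NZCV=1000
1: ✓ ADDMI  r4←0xa1
2: ✓ ADDLE  r1←0xa9
3: ✓ ADDLE  r4←0xcc
4: ✓ CMP  NZCV=0010
5: ✓ ADDPL  r0←0xe9
6: · MOVLE
7: ✓ CMP  NZCV=1000
8: ✓ SUBNE  r3←0xc9
9: ✓ ADDLE  r0←0xef
10: · SUBGT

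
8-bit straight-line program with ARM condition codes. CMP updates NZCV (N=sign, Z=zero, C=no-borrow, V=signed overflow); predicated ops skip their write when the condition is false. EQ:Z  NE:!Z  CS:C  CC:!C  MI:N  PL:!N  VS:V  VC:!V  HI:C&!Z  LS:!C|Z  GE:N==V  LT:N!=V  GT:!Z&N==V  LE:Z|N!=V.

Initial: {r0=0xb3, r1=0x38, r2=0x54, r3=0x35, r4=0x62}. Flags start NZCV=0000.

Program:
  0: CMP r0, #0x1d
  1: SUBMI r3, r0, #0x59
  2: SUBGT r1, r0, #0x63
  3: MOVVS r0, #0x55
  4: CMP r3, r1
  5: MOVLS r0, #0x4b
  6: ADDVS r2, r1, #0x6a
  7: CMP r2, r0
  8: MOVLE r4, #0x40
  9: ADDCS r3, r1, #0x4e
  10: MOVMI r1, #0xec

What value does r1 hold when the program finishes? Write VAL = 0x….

[0] flags=1010 → (cmp)
[1] flags=1010 MI?T → r3=0x5a
[2] flags=1010 GT?F → skip
[3] flags=1010 VS?F → skip
[4] flags=0010 → (cmp)
[5] flags=0010 LS?F → skip
[6] flags=0010 VS?F → skip
[7] flags=1001 → (cmp)
[8] flags=1001 LE?F → skip
[9] flags=1001 CS?F → skip
[10] flags=1001 MI?T → r1=0xec

VAL = 0xec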